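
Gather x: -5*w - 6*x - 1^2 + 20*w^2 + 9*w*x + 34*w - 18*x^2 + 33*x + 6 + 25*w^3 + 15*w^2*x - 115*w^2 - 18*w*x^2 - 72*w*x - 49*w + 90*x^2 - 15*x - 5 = 25*w^3 - 95*w^2 - 20*w + x^2*(72 - 18*w) + x*(15*w^2 - 63*w + 12)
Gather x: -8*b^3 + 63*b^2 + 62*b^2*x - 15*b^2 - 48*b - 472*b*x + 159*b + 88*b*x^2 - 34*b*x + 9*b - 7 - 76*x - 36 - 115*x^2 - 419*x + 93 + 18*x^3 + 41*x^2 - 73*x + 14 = -8*b^3 + 48*b^2 + 120*b + 18*x^3 + x^2*(88*b - 74) + x*(62*b^2 - 506*b - 568) + 64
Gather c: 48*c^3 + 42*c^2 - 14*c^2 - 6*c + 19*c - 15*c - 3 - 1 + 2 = 48*c^3 + 28*c^2 - 2*c - 2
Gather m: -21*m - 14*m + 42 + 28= 70 - 35*m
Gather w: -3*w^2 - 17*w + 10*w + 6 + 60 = -3*w^2 - 7*w + 66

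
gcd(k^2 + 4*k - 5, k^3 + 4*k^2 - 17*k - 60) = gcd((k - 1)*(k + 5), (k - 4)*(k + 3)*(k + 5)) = k + 5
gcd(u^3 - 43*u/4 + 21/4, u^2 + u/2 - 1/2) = u - 1/2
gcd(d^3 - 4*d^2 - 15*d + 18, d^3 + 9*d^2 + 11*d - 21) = d^2 + 2*d - 3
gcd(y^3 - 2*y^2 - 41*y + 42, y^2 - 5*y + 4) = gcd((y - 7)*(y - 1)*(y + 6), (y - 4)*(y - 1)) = y - 1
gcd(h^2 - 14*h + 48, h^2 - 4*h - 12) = h - 6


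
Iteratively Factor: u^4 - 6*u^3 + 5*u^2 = (u - 1)*(u^3 - 5*u^2) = u*(u - 1)*(u^2 - 5*u) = u*(u - 5)*(u - 1)*(u)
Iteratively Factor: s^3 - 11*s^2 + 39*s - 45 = (s - 3)*(s^2 - 8*s + 15) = (s - 5)*(s - 3)*(s - 3)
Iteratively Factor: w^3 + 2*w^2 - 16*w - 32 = (w + 4)*(w^2 - 2*w - 8) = (w + 2)*(w + 4)*(w - 4)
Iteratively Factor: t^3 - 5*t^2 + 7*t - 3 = (t - 1)*(t^2 - 4*t + 3) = (t - 1)^2*(t - 3)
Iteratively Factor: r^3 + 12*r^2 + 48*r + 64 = (r + 4)*(r^2 + 8*r + 16) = (r + 4)^2*(r + 4)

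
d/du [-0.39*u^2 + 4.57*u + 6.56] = 4.57 - 0.78*u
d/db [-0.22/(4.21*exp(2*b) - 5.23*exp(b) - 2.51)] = (1.8524*exp(b) - 1.1506)*exp(b)/(-4.21*exp(2*b) + 5.23*exp(b) + 2.51)^2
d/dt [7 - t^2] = -2*t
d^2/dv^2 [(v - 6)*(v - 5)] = 2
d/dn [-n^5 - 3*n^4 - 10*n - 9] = -5*n^4 - 12*n^3 - 10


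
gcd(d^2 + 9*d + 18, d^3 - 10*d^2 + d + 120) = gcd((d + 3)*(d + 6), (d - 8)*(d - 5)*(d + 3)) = d + 3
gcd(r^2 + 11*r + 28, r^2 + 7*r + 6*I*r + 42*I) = r + 7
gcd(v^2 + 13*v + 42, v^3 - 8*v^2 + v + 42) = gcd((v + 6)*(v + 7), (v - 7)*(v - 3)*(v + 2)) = 1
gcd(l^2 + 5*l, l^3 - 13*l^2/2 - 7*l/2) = l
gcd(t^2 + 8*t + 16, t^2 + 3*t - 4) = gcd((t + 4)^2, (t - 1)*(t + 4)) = t + 4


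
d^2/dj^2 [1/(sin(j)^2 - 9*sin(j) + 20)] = (-4*sin(j)^4 + 27*sin(j)^3 + 5*sin(j)^2 - 234*sin(j) + 122)/(sin(j)^2 - 9*sin(j) + 20)^3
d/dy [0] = 0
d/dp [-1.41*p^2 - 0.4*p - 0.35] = -2.82*p - 0.4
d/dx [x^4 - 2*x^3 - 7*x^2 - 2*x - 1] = 4*x^3 - 6*x^2 - 14*x - 2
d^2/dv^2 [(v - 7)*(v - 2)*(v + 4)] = 6*v - 10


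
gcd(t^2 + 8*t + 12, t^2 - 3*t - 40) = 1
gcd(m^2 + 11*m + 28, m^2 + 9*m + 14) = m + 7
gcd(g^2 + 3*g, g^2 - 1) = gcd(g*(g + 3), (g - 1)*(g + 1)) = 1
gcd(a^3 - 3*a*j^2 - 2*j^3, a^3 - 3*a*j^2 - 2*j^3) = a^3 - 3*a*j^2 - 2*j^3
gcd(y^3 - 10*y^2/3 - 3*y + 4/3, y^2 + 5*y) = 1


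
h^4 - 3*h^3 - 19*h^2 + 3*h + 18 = (h - 6)*(h - 1)*(h + 1)*(h + 3)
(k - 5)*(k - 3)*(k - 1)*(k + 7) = k^4 - 2*k^3 - 40*k^2 + 146*k - 105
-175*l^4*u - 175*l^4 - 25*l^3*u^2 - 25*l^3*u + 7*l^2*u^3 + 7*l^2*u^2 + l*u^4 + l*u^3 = (-5*l + u)*(5*l + u)*(7*l + u)*(l*u + l)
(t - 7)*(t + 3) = t^2 - 4*t - 21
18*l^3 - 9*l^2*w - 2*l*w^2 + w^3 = (-3*l + w)*(-2*l + w)*(3*l + w)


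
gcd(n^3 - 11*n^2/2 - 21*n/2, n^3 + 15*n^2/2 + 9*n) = n^2 + 3*n/2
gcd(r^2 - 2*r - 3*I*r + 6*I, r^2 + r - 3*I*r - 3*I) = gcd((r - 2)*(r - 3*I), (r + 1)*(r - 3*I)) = r - 3*I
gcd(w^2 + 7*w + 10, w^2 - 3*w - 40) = w + 5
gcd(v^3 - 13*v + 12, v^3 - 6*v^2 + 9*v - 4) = v - 1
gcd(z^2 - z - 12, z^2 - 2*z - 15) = z + 3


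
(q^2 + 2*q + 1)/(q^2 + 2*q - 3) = (q^2 + 2*q + 1)/(q^2 + 2*q - 3)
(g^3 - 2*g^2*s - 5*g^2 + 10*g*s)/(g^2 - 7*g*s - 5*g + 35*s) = g*(-g + 2*s)/(-g + 7*s)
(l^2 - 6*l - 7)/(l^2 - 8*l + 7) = (l + 1)/(l - 1)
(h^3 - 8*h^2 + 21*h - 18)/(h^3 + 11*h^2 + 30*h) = (h^3 - 8*h^2 + 21*h - 18)/(h*(h^2 + 11*h + 30))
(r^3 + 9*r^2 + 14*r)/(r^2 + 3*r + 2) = r*(r + 7)/(r + 1)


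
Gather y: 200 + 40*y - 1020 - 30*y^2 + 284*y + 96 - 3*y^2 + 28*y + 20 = -33*y^2 + 352*y - 704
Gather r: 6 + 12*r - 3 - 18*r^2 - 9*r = -18*r^2 + 3*r + 3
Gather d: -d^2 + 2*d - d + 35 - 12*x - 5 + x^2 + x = -d^2 + d + x^2 - 11*x + 30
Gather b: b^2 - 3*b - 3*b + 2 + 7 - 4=b^2 - 6*b + 5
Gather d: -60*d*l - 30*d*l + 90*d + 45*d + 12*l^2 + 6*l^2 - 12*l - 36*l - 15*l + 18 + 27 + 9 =d*(135 - 90*l) + 18*l^2 - 63*l + 54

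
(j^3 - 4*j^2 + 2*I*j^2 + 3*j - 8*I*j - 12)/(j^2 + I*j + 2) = (j^2 + j*(-4 + 3*I) - 12*I)/(j + 2*I)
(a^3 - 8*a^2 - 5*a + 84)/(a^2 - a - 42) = (a^2 - a - 12)/(a + 6)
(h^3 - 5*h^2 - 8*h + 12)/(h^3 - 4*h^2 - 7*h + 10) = (h - 6)/(h - 5)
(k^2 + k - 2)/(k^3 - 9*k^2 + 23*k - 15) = (k + 2)/(k^2 - 8*k + 15)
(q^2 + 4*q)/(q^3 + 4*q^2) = 1/q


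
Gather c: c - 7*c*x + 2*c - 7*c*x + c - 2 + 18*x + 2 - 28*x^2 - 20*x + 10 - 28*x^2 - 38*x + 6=c*(4 - 14*x) - 56*x^2 - 40*x + 16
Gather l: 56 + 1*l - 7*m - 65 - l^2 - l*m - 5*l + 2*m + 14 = -l^2 + l*(-m - 4) - 5*m + 5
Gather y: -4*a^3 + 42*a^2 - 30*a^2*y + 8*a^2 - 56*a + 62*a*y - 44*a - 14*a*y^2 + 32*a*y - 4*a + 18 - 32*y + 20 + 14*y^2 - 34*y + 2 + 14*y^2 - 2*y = -4*a^3 + 50*a^2 - 104*a + y^2*(28 - 14*a) + y*(-30*a^2 + 94*a - 68) + 40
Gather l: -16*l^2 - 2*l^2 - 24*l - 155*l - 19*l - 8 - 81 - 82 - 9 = -18*l^2 - 198*l - 180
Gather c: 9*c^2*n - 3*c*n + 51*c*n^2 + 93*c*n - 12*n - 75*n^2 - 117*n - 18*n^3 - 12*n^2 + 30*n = 9*c^2*n + c*(51*n^2 + 90*n) - 18*n^3 - 87*n^2 - 99*n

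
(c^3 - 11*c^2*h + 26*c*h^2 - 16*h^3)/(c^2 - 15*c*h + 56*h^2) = (c^2 - 3*c*h + 2*h^2)/(c - 7*h)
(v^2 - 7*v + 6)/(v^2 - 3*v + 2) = (v - 6)/(v - 2)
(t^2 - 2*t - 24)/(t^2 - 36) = (t + 4)/(t + 6)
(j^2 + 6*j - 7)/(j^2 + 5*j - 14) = (j - 1)/(j - 2)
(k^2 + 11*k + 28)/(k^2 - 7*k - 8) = (k^2 + 11*k + 28)/(k^2 - 7*k - 8)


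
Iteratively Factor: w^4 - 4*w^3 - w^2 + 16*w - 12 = (w - 2)*(w^3 - 2*w^2 - 5*w + 6) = (w - 3)*(w - 2)*(w^2 + w - 2) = (w - 3)*(w - 2)*(w - 1)*(w + 2)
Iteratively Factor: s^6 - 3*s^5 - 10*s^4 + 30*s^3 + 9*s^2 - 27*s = (s + 1)*(s^5 - 4*s^4 - 6*s^3 + 36*s^2 - 27*s) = (s - 3)*(s + 1)*(s^4 - s^3 - 9*s^2 + 9*s) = s*(s - 3)*(s + 1)*(s^3 - s^2 - 9*s + 9) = s*(s - 3)^2*(s + 1)*(s^2 + 2*s - 3) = s*(s - 3)^2*(s + 1)*(s + 3)*(s - 1)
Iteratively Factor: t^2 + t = (t)*(t + 1)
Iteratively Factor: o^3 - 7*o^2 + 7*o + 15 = (o - 5)*(o^2 - 2*o - 3) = (o - 5)*(o - 3)*(o + 1)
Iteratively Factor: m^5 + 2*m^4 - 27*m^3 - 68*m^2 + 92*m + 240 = (m + 2)*(m^4 - 27*m^2 - 14*m + 120) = (m - 5)*(m + 2)*(m^3 + 5*m^2 - 2*m - 24) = (m - 5)*(m + 2)*(m + 4)*(m^2 + m - 6) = (m - 5)*(m - 2)*(m + 2)*(m + 4)*(m + 3)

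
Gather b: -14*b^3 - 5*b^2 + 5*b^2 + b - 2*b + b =-14*b^3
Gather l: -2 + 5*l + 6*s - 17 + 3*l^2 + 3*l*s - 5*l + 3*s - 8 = 3*l^2 + 3*l*s + 9*s - 27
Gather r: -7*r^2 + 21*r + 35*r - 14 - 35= -7*r^2 + 56*r - 49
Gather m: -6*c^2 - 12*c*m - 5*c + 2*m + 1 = -6*c^2 - 5*c + m*(2 - 12*c) + 1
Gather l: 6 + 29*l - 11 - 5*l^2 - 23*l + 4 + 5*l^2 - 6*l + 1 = 0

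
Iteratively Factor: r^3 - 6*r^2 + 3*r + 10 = (r + 1)*(r^2 - 7*r + 10) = (r - 5)*(r + 1)*(r - 2)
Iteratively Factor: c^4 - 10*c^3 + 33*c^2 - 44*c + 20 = (c - 1)*(c^3 - 9*c^2 + 24*c - 20) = (c - 2)*(c - 1)*(c^2 - 7*c + 10) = (c - 5)*(c - 2)*(c - 1)*(c - 2)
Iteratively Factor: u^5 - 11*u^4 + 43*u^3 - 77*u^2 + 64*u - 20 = (u - 2)*(u^4 - 9*u^3 + 25*u^2 - 27*u + 10) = (u - 2)*(u - 1)*(u^3 - 8*u^2 + 17*u - 10) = (u - 2)*(u - 1)^2*(u^2 - 7*u + 10) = (u - 2)^2*(u - 1)^2*(u - 5)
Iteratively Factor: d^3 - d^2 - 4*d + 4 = (d - 2)*(d^2 + d - 2) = (d - 2)*(d - 1)*(d + 2)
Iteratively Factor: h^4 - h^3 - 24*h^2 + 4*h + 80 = (h - 2)*(h^3 + h^2 - 22*h - 40) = (h - 2)*(h + 4)*(h^2 - 3*h - 10) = (h - 5)*(h - 2)*(h + 4)*(h + 2)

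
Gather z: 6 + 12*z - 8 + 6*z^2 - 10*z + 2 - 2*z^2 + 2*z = 4*z^2 + 4*z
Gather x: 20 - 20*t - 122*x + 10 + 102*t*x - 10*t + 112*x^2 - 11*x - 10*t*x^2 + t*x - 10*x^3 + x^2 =-30*t - 10*x^3 + x^2*(113 - 10*t) + x*(103*t - 133) + 30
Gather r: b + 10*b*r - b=10*b*r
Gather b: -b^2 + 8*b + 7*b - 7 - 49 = -b^2 + 15*b - 56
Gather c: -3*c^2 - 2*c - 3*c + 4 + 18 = -3*c^2 - 5*c + 22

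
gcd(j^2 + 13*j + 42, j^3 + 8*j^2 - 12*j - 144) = j + 6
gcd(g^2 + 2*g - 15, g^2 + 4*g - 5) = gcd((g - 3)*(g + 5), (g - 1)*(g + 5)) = g + 5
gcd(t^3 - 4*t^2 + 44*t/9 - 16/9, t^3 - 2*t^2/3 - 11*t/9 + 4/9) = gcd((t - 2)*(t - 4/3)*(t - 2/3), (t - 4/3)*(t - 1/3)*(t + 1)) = t - 4/3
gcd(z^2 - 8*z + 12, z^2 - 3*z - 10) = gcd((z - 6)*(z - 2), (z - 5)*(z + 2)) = 1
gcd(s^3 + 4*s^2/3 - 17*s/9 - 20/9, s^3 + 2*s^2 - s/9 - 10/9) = s^2 + 8*s/3 + 5/3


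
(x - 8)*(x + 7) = x^2 - x - 56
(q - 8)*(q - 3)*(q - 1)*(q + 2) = q^4 - 10*q^3 + 11*q^2 + 46*q - 48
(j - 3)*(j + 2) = j^2 - j - 6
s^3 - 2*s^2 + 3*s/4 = s*(s - 3/2)*(s - 1/2)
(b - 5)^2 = b^2 - 10*b + 25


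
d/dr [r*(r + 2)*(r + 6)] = 3*r^2 + 16*r + 12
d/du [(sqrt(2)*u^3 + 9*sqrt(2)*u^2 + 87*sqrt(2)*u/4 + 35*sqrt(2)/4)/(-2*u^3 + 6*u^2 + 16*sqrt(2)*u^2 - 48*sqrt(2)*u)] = sqrt(2)*(-3*u*(4*u^2 + 24*u + 29)*(u^2 - 8*sqrt(2)*u - 3*u + 24*sqrt(2)) + (3*u^2 - 16*sqrt(2)*u - 6*u + 24*sqrt(2))*(4*u^3 + 36*u^2 + 87*u + 35))/(8*u^2*(u^2 - 8*sqrt(2)*u - 3*u + 24*sqrt(2))^2)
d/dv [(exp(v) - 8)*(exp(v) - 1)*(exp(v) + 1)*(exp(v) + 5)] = (4*exp(3*v) - 9*exp(2*v) - 82*exp(v) + 3)*exp(v)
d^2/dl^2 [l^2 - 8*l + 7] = 2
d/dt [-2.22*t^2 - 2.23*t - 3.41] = -4.44*t - 2.23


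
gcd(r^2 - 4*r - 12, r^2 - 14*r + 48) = r - 6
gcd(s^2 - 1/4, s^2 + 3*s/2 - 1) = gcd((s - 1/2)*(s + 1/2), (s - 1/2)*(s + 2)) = s - 1/2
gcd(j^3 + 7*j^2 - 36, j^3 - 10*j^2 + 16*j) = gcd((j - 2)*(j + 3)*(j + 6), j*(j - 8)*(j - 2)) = j - 2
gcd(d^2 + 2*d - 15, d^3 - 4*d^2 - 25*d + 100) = d + 5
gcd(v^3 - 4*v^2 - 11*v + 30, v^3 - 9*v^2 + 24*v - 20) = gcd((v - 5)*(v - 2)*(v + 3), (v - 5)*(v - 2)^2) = v^2 - 7*v + 10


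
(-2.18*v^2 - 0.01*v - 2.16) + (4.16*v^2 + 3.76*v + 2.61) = 1.98*v^2 + 3.75*v + 0.45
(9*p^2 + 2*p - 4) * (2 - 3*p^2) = -27*p^4 - 6*p^3 + 30*p^2 + 4*p - 8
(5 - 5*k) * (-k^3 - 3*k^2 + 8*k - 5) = 5*k^4 + 10*k^3 - 55*k^2 + 65*k - 25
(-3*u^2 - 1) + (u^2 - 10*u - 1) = -2*u^2 - 10*u - 2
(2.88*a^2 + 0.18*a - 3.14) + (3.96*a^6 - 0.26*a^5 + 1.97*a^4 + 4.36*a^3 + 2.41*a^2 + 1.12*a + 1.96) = 3.96*a^6 - 0.26*a^5 + 1.97*a^4 + 4.36*a^3 + 5.29*a^2 + 1.3*a - 1.18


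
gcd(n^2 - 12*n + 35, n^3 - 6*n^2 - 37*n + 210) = n^2 - 12*n + 35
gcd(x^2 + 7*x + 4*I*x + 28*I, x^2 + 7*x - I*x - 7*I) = x + 7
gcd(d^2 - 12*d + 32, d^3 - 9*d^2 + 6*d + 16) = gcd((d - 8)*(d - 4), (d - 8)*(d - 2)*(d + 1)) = d - 8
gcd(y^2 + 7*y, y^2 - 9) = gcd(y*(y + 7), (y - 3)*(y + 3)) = 1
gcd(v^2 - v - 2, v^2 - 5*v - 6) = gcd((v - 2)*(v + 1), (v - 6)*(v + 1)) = v + 1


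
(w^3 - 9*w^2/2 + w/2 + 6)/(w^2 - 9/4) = 2*(w^2 - 3*w - 4)/(2*w + 3)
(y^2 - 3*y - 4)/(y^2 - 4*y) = (y + 1)/y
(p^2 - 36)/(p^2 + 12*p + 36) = (p - 6)/(p + 6)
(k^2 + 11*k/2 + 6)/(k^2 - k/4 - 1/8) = 4*(2*k^2 + 11*k + 12)/(8*k^2 - 2*k - 1)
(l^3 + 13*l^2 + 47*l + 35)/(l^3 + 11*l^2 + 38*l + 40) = (l^2 + 8*l + 7)/(l^2 + 6*l + 8)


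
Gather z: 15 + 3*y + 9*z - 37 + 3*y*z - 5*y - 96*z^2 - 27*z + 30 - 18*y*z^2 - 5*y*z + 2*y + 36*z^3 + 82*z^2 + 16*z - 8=36*z^3 + z^2*(-18*y - 14) + z*(-2*y - 2)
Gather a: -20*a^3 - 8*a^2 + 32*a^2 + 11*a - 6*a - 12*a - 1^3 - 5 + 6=-20*a^3 + 24*a^2 - 7*a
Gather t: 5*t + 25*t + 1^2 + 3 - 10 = 30*t - 6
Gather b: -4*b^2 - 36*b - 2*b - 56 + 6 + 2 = -4*b^2 - 38*b - 48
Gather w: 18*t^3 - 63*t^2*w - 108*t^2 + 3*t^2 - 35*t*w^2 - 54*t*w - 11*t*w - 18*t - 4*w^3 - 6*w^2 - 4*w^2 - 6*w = 18*t^3 - 105*t^2 - 18*t - 4*w^3 + w^2*(-35*t - 10) + w*(-63*t^2 - 65*t - 6)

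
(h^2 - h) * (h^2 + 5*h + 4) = h^4 + 4*h^3 - h^2 - 4*h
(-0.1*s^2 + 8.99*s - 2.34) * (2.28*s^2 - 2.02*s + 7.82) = -0.228*s^4 + 20.6992*s^3 - 24.277*s^2 + 75.0286*s - 18.2988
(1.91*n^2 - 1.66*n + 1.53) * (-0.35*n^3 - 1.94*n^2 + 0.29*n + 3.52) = -0.6685*n^5 - 3.1244*n^4 + 3.2388*n^3 + 3.2736*n^2 - 5.3995*n + 5.3856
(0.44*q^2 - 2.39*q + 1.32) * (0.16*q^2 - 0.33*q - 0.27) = 0.0704*q^4 - 0.5276*q^3 + 0.8811*q^2 + 0.2097*q - 0.3564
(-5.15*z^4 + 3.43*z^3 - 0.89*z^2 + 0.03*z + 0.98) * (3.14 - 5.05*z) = 26.0075*z^5 - 33.4925*z^4 + 15.2647*z^3 - 2.9461*z^2 - 4.8548*z + 3.0772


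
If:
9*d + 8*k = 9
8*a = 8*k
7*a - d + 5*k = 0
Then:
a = 9/116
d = 27/29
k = 9/116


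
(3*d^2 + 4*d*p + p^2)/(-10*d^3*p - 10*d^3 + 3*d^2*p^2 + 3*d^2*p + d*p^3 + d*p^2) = (3*d^2 + 4*d*p + p^2)/(d*(-10*d^2*p - 10*d^2 + 3*d*p^2 + 3*d*p + p^3 + p^2))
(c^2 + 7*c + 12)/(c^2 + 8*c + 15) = (c + 4)/(c + 5)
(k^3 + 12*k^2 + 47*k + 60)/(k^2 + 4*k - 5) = (k^2 + 7*k + 12)/(k - 1)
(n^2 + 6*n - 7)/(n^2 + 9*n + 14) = (n - 1)/(n + 2)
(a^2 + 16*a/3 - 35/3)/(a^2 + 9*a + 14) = (a - 5/3)/(a + 2)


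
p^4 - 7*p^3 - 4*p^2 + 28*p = p*(p - 7)*(p - 2)*(p + 2)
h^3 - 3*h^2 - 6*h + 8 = (h - 4)*(h - 1)*(h + 2)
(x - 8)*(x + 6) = x^2 - 2*x - 48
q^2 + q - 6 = (q - 2)*(q + 3)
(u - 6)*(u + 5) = u^2 - u - 30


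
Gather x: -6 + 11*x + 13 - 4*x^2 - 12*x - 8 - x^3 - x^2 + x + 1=-x^3 - 5*x^2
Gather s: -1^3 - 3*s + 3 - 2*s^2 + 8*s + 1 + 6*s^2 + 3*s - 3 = 4*s^2 + 8*s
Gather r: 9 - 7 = 2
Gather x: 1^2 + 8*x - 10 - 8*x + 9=0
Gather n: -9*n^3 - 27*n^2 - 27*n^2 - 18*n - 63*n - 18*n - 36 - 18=-9*n^3 - 54*n^2 - 99*n - 54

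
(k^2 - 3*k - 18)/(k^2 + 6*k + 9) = (k - 6)/(k + 3)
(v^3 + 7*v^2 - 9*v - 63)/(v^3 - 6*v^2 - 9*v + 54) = (v + 7)/(v - 6)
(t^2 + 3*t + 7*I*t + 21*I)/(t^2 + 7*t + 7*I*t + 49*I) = (t + 3)/(t + 7)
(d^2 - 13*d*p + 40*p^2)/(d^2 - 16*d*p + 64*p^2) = (-d + 5*p)/(-d + 8*p)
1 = 1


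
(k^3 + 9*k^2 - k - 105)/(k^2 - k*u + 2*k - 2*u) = (k^3 + 9*k^2 - k - 105)/(k^2 - k*u + 2*k - 2*u)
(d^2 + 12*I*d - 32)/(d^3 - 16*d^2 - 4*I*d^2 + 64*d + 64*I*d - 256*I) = (d^2 + 12*I*d - 32)/(d^3 - 4*d^2*(4 + I) + 64*d*(1 + I) - 256*I)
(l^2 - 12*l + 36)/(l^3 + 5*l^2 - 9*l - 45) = (l^2 - 12*l + 36)/(l^3 + 5*l^2 - 9*l - 45)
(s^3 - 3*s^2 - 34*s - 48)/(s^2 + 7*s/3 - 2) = 3*(s^2 - 6*s - 16)/(3*s - 2)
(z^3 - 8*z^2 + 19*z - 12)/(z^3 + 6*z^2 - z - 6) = (z^2 - 7*z + 12)/(z^2 + 7*z + 6)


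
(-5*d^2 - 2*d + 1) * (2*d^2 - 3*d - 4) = -10*d^4 + 11*d^3 + 28*d^2 + 5*d - 4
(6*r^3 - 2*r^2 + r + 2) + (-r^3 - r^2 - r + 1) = 5*r^3 - 3*r^2 + 3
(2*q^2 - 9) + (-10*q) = 2*q^2 - 10*q - 9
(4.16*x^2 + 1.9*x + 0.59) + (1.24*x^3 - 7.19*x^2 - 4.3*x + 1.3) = 1.24*x^3 - 3.03*x^2 - 2.4*x + 1.89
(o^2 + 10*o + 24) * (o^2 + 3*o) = o^4 + 13*o^3 + 54*o^2 + 72*o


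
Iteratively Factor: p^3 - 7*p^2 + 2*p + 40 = (p + 2)*(p^2 - 9*p + 20) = (p - 5)*(p + 2)*(p - 4)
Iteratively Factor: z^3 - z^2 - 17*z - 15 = (z + 3)*(z^2 - 4*z - 5) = (z + 1)*(z + 3)*(z - 5)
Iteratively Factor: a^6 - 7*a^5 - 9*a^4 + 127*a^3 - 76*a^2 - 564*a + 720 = (a + 3)*(a^5 - 10*a^4 + 21*a^3 + 64*a^2 - 268*a + 240) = (a + 3)^2*(a^4 - 13*a^3 + 60*a^2 - 116*a + 80) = (a - 5)*(a + 3)^2*(a^3 - 8*a^2 + 20*a - 16) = (a - 5)*(a - 4)*(a + 3)^2*(a^2 - 4*a + 4) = (a - 5)*(a - 4)*(a - 2)*(a + 3)^2*(a - 2)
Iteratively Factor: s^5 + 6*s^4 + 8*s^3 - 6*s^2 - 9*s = (s + 1)*(s^4 + 5*s^3 + 3*s^2 - 9*s) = (s + 1)*(s + 3)*(s^3 + 2*s^2 - 3*s) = (s + 1)*(s + 3)^2*(s^2 - s) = (s - 1)*(s + 1)*(s + 3)^2*(s)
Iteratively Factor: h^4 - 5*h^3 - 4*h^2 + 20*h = (h)*(h^3 - 5*h^2 - 4*h + 20) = h*(h + 2)*(h^2 - 7*h + 10) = h*(h - 5)*(h + 2)*(h - 2)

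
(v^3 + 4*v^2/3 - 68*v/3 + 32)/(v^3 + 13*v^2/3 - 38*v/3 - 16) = (v - 2)/(v + 1)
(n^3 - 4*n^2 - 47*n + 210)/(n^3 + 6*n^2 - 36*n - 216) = (n^2 + 2*n - 35)/(n^2 + 12*n + 36)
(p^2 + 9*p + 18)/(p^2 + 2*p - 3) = (p + 6)/(p - 1)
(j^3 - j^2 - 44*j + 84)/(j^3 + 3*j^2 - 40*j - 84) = (j - 2)/(j + 2)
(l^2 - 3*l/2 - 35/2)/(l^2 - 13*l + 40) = (l + 7/2)/(l - 8)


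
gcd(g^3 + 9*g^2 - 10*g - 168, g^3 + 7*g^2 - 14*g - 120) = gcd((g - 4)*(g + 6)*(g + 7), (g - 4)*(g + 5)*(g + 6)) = g^2 + 2*g - 24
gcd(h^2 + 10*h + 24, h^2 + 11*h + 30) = h + 6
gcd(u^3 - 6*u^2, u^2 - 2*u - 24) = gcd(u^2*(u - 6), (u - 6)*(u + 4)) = u - 6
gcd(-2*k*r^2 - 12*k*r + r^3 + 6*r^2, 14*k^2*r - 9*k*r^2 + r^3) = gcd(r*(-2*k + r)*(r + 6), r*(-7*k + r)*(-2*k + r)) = -2*k*r + r^2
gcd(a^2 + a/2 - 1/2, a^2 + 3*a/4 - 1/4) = a + 1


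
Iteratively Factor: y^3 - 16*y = (y + 4)*(y^2 - 4*y) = (y - 4)*(y + 4)*(y)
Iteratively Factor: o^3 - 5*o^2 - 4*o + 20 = (o - 2)*(o^2 - 3*o - 10) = (o - 2)*(o + 2)*(o - 5)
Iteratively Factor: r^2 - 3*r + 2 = (r - 1)*(r - 2)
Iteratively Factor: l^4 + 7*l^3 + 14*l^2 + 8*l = (l + 4)*(l^3 + 3*l^2 + 2*l) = (l + 2)*(l + 4)*(l^2 + l) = l*(l + 2)*(l + 4)*(l + 1)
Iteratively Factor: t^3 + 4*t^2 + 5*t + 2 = (t + 1)*(t^2 + 3*t + 2) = (t + 1)^2*(t + 2)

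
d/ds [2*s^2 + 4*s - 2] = 4*s + 4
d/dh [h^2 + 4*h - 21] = 2*h + 4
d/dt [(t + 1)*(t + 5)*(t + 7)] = 3*t^2 + 26*t + 47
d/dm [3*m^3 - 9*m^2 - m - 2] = 9*m^2 - 18*m - 1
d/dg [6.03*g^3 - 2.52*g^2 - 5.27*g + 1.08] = 18.09*g^2 - 5.04*g - 5.27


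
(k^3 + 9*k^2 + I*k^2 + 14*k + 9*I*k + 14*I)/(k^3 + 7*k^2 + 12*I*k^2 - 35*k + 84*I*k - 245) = (k^2 + k*(2 + I) + 2*I)/(k^2 + 12*I*k - 35)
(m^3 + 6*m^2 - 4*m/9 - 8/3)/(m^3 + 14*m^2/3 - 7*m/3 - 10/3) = (m^2 + 16*m/3 - 4)/(m^2 + 4*m - 5)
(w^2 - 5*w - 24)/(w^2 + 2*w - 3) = (w - 8)/(w - 1)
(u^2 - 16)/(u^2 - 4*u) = (u + 4)/u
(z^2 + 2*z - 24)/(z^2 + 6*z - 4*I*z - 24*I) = (z - 4)/(z - 4*I)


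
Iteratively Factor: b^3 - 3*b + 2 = (b - 1)*(b^2 + b - 2) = (b - 1)*(b + 2)*(b - 1)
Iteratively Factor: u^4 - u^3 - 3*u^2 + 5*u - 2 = (u - 1)*(u^3 - 3*u + 2) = (u - 1)^2*(u^2 + u - 2) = (u - 1)^2*(u + 2)*(u - 1)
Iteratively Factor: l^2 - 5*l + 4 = (l - 4)*(l - 1)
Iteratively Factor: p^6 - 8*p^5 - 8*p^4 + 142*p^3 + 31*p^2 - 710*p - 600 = (p - 5)*(p^5 - 3*p^4 - 23*p^3 + 27*p^2 + 166*p + 120) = (p - 5)*(p - 4)*(p^4 + p^3 - 19*p^2 - 49*p - 30) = (p - 5)*(p - 4)*(p + 3)*(p^3 - 2*p^2 - 13*p - 10) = (p - 5)*(p - 4)*(p + 2)*(p + 3)*(p^2 - 4*p - 5) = (p - 5)^2*(p - 4)*(p + 2)*(p + 3)*(p + 1)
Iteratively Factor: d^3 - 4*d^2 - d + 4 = (d - 1)*(d^2 - 3*d - 4) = (d - 4)*(d - 1)*(d + 1)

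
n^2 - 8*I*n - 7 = (n - 7*I)*(n - I)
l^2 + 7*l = l*(l + 7)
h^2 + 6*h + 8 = (h + 2)*(h + 4)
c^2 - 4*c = c*(c - 4)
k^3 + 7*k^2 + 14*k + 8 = (k + 1)*(k + 2)*(k + 4)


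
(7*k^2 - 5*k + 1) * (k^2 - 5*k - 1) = 7*k^4 - 40*k^3 + 19*k^2 - 1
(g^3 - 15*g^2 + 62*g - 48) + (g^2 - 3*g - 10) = g^3 - 14*g^2 + 59*g - 58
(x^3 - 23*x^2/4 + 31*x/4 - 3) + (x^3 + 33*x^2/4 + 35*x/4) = 2*x^3 + 5*x^2/2 + 33*x/2 - 3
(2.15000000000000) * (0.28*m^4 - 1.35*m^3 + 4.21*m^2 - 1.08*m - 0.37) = 0.602*m^4 - 2.9025*m^3 + 9.0515*m^2 - 2.322*m - 0.7955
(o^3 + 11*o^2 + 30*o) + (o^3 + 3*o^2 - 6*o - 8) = 2*o^3 + 14*o^2 + 24*o - 8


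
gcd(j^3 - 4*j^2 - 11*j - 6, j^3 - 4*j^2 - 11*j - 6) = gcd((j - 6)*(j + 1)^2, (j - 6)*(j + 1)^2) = j^3 - 4*j^2 - 11*j - 6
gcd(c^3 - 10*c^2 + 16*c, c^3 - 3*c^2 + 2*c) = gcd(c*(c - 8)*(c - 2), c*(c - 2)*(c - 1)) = c^2 - 2*c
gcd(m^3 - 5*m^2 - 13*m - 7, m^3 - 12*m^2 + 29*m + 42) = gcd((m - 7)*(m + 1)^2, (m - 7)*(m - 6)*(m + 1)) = m^2 - 6*m - 7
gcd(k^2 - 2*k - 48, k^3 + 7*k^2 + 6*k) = k + 6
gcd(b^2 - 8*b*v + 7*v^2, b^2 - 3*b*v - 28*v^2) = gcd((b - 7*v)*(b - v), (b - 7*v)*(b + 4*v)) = -b + 7*v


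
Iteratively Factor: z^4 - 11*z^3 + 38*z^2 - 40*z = (z - 5)*(z^3 - 6*z^2 + 8*z) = z*(z - 5)*(z^2 - 6*z + 8) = z*(z - 5)*(z - 4)*(z - 2)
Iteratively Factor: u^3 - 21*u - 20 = (u + 4)*(u^2 - 4*u - 5) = (u + 1)*(u + 4)*(u - 5)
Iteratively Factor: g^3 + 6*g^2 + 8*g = (g + 4)*(g^2 + 2*g) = (g + 2)*(g + 4)*(g)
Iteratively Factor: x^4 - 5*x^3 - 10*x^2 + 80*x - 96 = (x - 2)*(x^3 - 3*x^2 - 16*x + 48) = (x - 2)*(x + 4)*(x^2 - 7*x + 12) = (x - 3)*(x - 2)*(x + 4)*(x - 4)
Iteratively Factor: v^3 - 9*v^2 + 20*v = (v)*(v^2 - 9*v + 20) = v*(v - 4)*(v - 5)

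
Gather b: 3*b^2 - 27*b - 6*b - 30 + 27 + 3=3*b^2 - 33*b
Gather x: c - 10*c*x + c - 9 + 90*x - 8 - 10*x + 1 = 2*c + x*(80 - 10*c) - 16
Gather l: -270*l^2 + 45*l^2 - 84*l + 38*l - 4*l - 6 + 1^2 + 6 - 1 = -225*l^2 - 50*l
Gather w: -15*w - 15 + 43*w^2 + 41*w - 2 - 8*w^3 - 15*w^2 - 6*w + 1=-8*w^3 + 28*w^2 + 20*w - 16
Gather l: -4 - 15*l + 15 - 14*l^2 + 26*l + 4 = -14*l^2 + 11*l + 15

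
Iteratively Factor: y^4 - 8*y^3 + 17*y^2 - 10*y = (y - 2)*(y^3 - 6*y^2 + 5*y) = (y - 5)*(y - 2)*(y^2 - y) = (y - 5)*(y - 2)*(y - 1)*(y)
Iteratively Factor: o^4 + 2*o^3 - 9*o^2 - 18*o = (o + 3)*(o^3 - o^2 - 6*o) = o*(o + 3)*(o^2 - o - 6) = o*(o - 3)*(o + 3)*(o + 2)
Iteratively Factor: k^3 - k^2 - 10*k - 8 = (k + 1)*(k^2 - 2*k - 8) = (k + 1)*(k + 2)*(k - 4)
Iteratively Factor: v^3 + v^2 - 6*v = (v - 2)*(v^2 + 3*v) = (v - 2)*(v + 3)*(v)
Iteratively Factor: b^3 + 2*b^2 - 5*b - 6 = (b - 2)*(b^2 + 4*b + 3) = (b - 2)*(b + 3)*(b + 1)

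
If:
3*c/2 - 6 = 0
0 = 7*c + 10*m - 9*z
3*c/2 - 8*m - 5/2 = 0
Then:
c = 4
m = 7/16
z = 259/72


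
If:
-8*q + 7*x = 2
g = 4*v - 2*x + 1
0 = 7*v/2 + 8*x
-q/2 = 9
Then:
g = 11125/49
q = -18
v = 2272/49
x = -142/7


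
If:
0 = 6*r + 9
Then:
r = -3/2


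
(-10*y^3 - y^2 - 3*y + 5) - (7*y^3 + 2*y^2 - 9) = -17*y^3 - 3*y^2 - 3*y + 14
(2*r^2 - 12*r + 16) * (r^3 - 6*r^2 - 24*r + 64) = 2*r^5 - 24*r^4 + 40*r^3 + 320*r^2 - 1152*r + 1024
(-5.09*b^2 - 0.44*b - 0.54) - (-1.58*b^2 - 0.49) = -3.51*b^2 - 0.44*b - 0.05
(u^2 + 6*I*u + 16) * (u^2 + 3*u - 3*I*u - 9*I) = u^4 + 3*u^3 + 3*I*u^3 + 34*u^2 + 9*I*u^2 + 102*u - 48*I*u - 144*I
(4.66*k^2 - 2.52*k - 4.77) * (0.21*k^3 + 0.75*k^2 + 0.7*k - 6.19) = 0.9786*k^5 + 2.9658*k^4 + 0.3703*k^3 - 34.1869*k^2 + 12.2598*k + 29.5263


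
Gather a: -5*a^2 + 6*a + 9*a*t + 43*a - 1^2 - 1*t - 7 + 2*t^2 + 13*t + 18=-5*a^2 + a*(9*t + 49) + 2*t^2 + 12*t + 10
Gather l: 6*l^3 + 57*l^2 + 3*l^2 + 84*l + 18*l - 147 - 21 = 6*l^3 + 60*l^2 + 102*l - 168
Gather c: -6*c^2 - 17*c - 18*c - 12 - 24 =-6*c^2 - 35*c - 36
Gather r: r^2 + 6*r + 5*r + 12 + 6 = r^2 + 11*r + 18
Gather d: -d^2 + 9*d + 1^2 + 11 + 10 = -d^2 + 9*d + 22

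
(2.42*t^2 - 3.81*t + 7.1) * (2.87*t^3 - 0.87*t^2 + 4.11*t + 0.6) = 6.9454*t^5 - 13.0401*t^4 + 33.6379*t^3 - 20.3841*t^2 + 26.895*t + 4.26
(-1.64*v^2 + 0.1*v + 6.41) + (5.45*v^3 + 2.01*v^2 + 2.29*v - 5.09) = 5.45*v^3 + 0.37*v^2 + 2.39*v + 1.32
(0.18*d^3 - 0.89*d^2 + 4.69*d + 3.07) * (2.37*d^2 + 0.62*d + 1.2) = 0.4266*d^5 - 1.9977*d^4 + 10.7795*d^3 + 9.1157*d^2 + 7.5314*d + 3.684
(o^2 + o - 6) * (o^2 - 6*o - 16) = o^4 - 5*o^3 - 28*o^2 + 20*o + 96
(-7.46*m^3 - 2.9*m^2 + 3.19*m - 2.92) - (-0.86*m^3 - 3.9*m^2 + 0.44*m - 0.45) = -6.6*m^3 + 1.0*m^2 + 2.75*m - 2.47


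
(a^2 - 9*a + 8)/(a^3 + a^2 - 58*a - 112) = (a - 1)/(a^2 + 9*a + 14)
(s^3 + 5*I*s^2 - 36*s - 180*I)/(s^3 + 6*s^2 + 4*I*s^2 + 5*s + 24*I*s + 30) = (s - 6)/(s - I)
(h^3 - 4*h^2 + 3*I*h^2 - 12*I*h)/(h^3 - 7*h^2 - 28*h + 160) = h*(h + 3*I)/(h^2 - 3*h - 40)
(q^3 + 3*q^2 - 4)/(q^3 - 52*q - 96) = (q^2 + q - 2)/(q^2 - 2*q - 48)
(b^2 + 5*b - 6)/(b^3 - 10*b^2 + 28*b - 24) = (b^2 + 5*b - 6)/(b^3 - 10*b^2 + 28*b - 24)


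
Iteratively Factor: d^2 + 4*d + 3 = (d + 1)*(d + 3)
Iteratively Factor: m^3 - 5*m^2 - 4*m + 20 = (m + 2)*(m^2 - 7*m + 10) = (m - 2)*(m + 2)*(m - 5)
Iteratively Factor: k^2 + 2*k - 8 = (k - 2)*(k + 4)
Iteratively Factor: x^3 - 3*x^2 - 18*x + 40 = (x - 5)*(x^2 + 2*x - 8) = (x - 5)*(x - 2)*(x + 4)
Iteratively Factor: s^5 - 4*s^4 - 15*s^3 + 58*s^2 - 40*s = (s - 2)*(s^4 - 2*s^3 - 19*s^2 + 20*s) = (s - 2)*(s - 1)*(s^3 - s^2 - 20*s) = (s - 2)*(s - 1)*(s + 4)*(s^2 - 5*s) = (s - 5)*(s - 2)*(s - 1)*(s + 4)*(s)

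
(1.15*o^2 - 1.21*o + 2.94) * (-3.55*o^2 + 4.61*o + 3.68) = -4.0825*o^4 + 9.597*o^3 - 11.7831*o^2 + 9.1006*o + 10.8192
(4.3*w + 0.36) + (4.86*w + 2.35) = 9.16*w + 2.71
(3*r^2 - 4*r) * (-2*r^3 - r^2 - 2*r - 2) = -6*r^5 + 5*r^4 - 2*r^3 + 2*r^2 + 8*r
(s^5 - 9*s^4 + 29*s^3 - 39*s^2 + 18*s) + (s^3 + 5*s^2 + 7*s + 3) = s^5 - 9*s^4 + 30*s^3 - 34*s^2 + 25*s + 3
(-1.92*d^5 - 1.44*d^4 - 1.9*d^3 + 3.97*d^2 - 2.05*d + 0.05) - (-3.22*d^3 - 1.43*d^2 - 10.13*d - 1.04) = -1.92*d^5 - 1.44*d^4 + 1.32*d^3 + 5.4*d^2 + 8.08*d + 1.09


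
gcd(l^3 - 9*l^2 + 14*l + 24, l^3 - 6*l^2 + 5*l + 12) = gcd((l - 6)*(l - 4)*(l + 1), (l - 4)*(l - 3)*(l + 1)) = l^2 - 3*l - 4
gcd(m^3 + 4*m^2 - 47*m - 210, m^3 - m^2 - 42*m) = m^2 - m - 42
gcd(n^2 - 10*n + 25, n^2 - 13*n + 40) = n - 5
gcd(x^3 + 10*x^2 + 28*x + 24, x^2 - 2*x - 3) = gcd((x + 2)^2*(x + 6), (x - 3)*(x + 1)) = 1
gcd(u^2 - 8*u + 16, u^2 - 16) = u - 4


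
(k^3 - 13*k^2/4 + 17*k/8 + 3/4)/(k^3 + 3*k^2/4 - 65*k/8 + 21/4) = (8*k^2 - 10*k - 3)/(8*k^2 + 22*k - 21)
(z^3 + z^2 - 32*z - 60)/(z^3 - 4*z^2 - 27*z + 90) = (z + 2)/(z - 3)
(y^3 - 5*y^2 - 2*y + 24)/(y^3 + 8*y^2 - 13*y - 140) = (y^2 - y - 6)/(y^2 + 12*y + 35)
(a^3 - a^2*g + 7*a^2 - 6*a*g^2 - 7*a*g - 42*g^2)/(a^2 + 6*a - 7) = (a^2 - a*g - 6*g^2)/(a - 1)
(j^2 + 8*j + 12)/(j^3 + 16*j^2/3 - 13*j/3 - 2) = 3*(j + 2)/(3*j^2 - 2*j - 1)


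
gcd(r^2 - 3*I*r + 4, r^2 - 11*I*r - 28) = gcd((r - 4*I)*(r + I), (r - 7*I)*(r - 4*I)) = r - 4*I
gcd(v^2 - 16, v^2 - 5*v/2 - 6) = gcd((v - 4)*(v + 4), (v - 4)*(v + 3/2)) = v - 4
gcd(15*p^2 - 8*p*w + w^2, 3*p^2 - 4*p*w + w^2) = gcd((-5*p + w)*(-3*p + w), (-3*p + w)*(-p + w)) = 3*p - w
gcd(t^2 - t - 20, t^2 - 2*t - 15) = t - 5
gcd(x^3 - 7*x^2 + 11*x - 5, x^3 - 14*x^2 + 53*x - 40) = x^2 - 6*x + 5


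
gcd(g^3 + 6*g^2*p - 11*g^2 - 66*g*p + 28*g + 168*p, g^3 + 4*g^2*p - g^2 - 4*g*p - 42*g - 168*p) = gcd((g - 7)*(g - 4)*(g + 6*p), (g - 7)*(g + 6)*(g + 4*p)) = g - 7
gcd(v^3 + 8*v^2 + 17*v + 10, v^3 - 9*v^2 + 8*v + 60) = v + 2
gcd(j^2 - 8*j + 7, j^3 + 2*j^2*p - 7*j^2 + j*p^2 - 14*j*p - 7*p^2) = j - 7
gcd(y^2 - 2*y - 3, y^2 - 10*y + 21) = y - 3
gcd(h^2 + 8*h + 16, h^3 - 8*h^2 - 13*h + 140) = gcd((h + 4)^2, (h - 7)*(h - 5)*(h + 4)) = h + 4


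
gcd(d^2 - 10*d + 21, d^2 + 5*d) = 1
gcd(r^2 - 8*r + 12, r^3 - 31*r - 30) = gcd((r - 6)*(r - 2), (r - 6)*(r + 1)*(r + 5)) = r - 6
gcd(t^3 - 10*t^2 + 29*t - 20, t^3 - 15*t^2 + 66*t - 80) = t - 5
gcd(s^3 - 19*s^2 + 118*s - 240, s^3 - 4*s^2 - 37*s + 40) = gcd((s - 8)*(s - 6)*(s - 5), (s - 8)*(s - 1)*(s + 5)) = s - 8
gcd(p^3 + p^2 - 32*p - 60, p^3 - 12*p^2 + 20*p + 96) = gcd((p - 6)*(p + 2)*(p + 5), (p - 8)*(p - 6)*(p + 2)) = p^2 - 4*p - 12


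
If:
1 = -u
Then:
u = -1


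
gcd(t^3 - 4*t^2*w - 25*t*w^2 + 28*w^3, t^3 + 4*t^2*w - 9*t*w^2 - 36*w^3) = t + 4*w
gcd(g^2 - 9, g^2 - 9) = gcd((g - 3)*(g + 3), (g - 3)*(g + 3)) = g^2 - 9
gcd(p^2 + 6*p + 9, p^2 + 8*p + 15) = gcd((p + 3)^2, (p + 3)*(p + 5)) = p + 3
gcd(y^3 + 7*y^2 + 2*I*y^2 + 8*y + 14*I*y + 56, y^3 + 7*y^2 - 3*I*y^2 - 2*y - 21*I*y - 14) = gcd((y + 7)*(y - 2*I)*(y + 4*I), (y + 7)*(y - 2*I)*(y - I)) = y^2 + y*(7 - 2*I) - 14*I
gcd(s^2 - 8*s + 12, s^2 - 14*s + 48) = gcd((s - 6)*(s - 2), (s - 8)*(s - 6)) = s - 6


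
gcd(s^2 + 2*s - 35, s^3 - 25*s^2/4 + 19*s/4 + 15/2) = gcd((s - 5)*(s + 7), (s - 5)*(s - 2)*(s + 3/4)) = s - 5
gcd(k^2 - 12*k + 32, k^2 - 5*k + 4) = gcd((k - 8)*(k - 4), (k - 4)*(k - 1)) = k - 4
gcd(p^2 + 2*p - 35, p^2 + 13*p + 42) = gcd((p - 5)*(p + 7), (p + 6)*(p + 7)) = p + 7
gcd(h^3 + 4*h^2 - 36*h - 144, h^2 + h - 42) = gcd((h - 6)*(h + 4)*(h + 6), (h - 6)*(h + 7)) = h - 6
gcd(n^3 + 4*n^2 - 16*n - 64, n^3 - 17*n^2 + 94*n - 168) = n - 4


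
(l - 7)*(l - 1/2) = l^2 - 15*l/2 + 7/2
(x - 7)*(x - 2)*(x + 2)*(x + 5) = x^4 - 2*x^3 - 39*x^2 + 8*x + 140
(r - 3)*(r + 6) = r^2 + 3*r - 18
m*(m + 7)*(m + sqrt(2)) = m^3 + sqrt(2)*m^2 + 7*m^2 + 7*sqrt(2)*m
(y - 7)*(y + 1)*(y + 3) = y^3 - 3*y^2 - 25*y - 21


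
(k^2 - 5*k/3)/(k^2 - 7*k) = (k - 5/3)/(k - 7)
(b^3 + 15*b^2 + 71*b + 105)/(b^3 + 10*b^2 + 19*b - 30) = (b^2 + 10*b + 21)/(b^2 + 5*b - 6)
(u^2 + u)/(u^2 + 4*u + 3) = u/(u + 3)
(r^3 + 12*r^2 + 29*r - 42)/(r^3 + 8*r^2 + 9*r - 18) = (r + 7)/(r + 3)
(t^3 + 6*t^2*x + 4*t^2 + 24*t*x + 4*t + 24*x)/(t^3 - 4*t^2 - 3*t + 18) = (t^2 + 6*t*x + 2*t + 12*x)/(t^2 - 6*t + 9)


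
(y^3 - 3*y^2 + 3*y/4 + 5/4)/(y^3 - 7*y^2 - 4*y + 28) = (4*y^3 - 12*y^2 + 3*y + 5)/(4*(y^3 - 7*y^2 - 4*y + 28))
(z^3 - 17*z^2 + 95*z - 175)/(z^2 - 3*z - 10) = (z^2 - 12*z + 35)/(z + 2)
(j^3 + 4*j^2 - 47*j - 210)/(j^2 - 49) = (j^2 + 11*j + 30)/(j + 7)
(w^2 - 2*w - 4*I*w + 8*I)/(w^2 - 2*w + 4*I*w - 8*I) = (w - 4*I)/(w + 4*I)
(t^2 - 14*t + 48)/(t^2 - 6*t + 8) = (t^2 - 14*t + 48)/(t^2 - 6*t + 8)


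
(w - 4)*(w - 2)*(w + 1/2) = w^3 - 11*w^2/2 + 5*w + 4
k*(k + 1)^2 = k^3 + 2*k^2 + k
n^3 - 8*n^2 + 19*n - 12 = (n - 4)*(n - 3)*(n - 1)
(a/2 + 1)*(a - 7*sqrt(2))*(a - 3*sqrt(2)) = a^3/2 - 5*sqrt(2)*a^2 + a^2 - 10*sqrt(2)*a + 21*a + 42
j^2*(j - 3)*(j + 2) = j^4 - j^3 - 6*j^2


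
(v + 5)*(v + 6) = v^2 + 11*v + 30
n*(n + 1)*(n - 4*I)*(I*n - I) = I*n^4 + 4*n^3 - I*n^2 - 4*n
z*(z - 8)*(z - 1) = z^3 - 9*z^2 + 8*z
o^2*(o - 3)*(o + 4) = o^4 + o^3 - 12*o^2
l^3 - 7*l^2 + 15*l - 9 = (l - 3)^2*(l - 1)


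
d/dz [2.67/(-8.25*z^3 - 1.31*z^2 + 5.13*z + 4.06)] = (66.0825*z^2 + 6.9954*z - 13.6971)/(8.25*z^3 + 1.31*z^2 - 5.13*z - 4.06)^2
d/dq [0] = 0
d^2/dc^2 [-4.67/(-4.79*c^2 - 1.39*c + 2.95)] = (-214.297894*c^2 - 62.186654*c + 4.67*(9.58*c + 1.39)*(19.16*c + 2.78) + 131.97887)/(4.79*c^2 + 1.39*c - 2.95)^3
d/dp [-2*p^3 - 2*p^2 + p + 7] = -6*p^2 - 4*p + 1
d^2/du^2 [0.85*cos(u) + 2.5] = -0.85*cos(u)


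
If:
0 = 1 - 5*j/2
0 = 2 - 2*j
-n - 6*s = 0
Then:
No Solution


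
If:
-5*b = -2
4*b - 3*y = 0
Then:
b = 2/5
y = 8/15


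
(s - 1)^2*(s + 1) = s^3 - s^2 - s + 1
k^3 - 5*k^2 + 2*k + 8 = (k - 4)*(k - 2)*(k + 1)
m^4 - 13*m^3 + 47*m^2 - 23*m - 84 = (m - 7)*(m - 4)*(m - 3)*(m + 1)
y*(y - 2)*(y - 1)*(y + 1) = y^4 - 2*y^3 - y^2 + 2*y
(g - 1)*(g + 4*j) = g^2 + 4*g*j - g - 4*j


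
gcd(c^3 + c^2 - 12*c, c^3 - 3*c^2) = c^2 - 3*c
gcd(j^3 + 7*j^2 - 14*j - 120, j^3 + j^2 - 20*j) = j^2 + j - 20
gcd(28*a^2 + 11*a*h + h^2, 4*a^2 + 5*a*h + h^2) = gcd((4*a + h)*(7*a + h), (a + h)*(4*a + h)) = 4*a + h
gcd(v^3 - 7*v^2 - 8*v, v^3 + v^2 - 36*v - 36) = v + 1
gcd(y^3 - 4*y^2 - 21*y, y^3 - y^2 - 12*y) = y^2 + 3*y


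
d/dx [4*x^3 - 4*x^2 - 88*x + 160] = 12*x^2 - 8*x - 88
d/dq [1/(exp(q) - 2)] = -exp(q)/(exp(q) - 2)^2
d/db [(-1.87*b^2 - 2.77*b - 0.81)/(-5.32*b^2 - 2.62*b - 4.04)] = (-9.837*b^2 + 6.4912*b + 9.0686)/(28.3024*b^4 + 27.8768*b^3 + 49.85*b^2 + 21.1696*b + 16.3216)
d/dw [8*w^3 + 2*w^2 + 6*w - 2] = 24*w^2 + 4*w + 6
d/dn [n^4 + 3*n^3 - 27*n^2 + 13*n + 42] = 4*n^3 + 9*n^2 - 54*n + 13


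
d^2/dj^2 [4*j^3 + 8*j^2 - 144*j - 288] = 24*j + 16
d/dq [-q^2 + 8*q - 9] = 8 - 2*q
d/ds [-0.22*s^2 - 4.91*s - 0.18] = -0.44*s - 4.91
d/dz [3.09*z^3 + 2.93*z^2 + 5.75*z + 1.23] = 9.27*z^2 + 5.86*z + 5.75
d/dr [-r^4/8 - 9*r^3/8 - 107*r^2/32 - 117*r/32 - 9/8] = -r^3/2 - 27*r^2/8 - 107*r/16 - 117/32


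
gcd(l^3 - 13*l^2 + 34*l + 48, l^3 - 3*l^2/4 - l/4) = 1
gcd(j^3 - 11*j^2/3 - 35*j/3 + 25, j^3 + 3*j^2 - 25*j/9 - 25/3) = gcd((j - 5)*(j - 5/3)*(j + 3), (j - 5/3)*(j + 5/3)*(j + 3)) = j^2 + 4*j/3 - 5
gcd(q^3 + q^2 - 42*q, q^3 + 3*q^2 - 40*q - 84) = q^2 + q - 42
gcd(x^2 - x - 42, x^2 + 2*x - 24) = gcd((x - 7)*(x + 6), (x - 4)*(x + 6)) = x + 6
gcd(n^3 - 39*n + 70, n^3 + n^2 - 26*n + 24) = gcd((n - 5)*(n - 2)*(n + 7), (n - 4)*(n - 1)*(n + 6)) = 1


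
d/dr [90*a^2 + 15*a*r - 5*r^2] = 15*a - 10*r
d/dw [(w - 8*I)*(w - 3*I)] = 2*w - 11*I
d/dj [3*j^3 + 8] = 9*j^2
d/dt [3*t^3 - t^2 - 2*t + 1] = 9*t^2 - 2*t - 2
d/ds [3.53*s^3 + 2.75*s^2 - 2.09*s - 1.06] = 10.59*s^2 + 5.5*s - 2.09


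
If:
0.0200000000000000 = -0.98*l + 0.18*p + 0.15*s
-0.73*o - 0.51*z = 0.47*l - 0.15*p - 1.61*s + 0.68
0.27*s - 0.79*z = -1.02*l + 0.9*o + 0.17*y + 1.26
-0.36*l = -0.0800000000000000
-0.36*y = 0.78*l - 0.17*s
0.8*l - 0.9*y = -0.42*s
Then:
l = 0.22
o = 1117.94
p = -100.53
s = 122.22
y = 57.23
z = -1245.45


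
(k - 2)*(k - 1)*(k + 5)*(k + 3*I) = k^4 + 2*k^3 + 3*I*k^3 - 13*k^2 + 6*I*k^2 + 10*k - 39*I*k + 30*I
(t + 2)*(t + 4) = t^2 + 6*t + 8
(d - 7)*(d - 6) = d^2 - 13*d + 42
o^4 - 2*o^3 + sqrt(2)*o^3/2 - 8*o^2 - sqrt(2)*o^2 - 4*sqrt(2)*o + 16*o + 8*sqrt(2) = (o - 2)*(o - 2*sqrt(2))*(o + sqrt(2)/2)*(o + 2*sqrt(2))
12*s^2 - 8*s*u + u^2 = (-6*s + u)*(-2*s + u)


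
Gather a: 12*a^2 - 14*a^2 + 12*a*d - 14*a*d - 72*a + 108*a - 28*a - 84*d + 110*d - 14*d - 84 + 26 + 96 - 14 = -2*a^2 + a*(8 - 2*d) + 12*d + 24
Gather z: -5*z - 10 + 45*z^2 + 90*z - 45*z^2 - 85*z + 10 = 0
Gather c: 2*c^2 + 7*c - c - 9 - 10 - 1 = 2*c^2 + 6*c - 20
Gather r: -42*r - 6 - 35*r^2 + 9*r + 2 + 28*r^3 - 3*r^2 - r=28*r^3 - 38*r^2 - 34*r - 4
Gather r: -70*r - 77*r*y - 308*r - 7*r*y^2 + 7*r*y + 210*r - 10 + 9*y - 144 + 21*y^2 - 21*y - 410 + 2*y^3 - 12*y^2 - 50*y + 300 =r*(-7*y^2 - 70*y - 168) + 2*y^3 + 9*y^2 - 62*y - 264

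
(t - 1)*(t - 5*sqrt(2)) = t^2 - 5*sqrt(2)*t - t + 5*sqrt(2)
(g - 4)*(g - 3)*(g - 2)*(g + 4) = g^4 - 5*g^3 - 10*g^2 + 80*g - 96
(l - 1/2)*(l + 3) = l^2 + 5*l/2 - 3/2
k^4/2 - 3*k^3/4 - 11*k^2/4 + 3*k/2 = k*(k/2 + 1)*(k - 3)*(k - 1/2)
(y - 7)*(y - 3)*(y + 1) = y^3 - 9*y^2 + 11*y + 21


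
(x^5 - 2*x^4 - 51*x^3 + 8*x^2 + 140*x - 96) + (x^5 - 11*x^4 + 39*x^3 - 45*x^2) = 2*x^5 - 13*x^4 - 12*x^3 - 37*x^2 + 140*x - 96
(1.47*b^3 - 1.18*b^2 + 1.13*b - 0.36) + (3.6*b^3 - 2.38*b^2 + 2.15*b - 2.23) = 5.07*b^3 - 3.56*b^2 + 3.28*b - 2.59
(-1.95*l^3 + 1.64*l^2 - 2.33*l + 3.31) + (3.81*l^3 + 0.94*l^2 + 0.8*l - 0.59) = 1.86*l^3 + 2.58*l^2 - 1.53*l + 2.72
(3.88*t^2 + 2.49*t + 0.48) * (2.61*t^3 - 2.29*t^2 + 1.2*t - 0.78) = 10.1268*t^5 - 2.3863*t^4 + 0.206699999999999*t^3 - 1.1376*t^2 - 1.3662*t - 0.3744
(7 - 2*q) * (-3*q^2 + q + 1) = 6*q^3 - 23*q^2 + 5*q + 7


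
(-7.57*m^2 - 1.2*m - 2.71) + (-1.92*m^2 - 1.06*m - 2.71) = -9.49*m^2 - 2.26*m - 5.42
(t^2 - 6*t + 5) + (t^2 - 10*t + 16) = 2*t^2 - 16*t + 21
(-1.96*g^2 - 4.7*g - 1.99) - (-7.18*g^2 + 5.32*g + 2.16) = 5.22*g^2 - 10.02*g - 4.15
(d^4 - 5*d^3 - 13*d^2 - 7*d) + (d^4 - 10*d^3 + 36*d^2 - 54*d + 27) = 2*d^4 - 15*d^3 + 23*d^2 - 61*d + 27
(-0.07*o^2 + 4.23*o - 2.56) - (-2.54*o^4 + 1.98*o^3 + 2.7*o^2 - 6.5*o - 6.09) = 2.54*o^4 - 1.98*o^3 - 2.77*o^2 + 10.73*o + 3.53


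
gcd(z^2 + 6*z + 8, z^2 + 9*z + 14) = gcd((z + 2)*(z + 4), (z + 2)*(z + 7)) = z + 2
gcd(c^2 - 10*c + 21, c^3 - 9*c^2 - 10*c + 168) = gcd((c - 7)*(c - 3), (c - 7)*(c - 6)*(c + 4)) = c - 7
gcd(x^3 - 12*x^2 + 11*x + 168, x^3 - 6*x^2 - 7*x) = x - 7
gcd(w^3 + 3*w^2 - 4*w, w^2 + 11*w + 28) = w + 4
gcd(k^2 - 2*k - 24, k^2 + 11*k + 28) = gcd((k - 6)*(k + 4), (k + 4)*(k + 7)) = k + 4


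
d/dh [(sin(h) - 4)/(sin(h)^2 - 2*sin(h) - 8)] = -cos(h)/(sin(h) + 2)^2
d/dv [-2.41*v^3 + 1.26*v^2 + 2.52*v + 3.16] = -7.23*v^2 + 2.52*v + 2.52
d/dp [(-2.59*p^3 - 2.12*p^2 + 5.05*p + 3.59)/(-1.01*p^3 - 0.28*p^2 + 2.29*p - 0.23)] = (-8.88178419700125e-16*p^5 - 1.416*p^4 - 1.6612*p^3 + 9.224*p^2 + 2.9856*p - 9.3826)/(1.0201*p^6 + 0.5656*p^5 - 4.5474*p^4 - 0.8178*p^3 + 5.3729*p^2 - 1.0534*p + 0.0529)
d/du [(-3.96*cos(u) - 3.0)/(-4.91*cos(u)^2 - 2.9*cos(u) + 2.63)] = (19.4436*cos(u)^2 + 29.46*cos(u) + 19.1148)*sin(u)/(24.1081*cos(u)^4 + 28.478*cos(u)^3 - 17.4166*cos(u)^2 - 15.254*cos(u) + 6.9169)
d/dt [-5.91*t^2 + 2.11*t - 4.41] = 2.11 - 11.82*t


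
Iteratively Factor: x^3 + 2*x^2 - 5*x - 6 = (x + 3)*(x^2 - x - 2) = (x - 2)*(x + 3)*(x + 1)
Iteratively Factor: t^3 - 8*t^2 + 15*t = (t)*(t^2 - 8*t + 15) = t*(t - 5)*(t - 3)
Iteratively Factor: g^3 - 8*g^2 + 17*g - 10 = (g - 5)*(g^2 - 3*g + 2) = (g - 5)*(g - 2)*(g - 1)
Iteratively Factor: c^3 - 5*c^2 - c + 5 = (c - 1)*(c^2 - 4*c - 5) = (c - 1)*(c + 1)*(c - 5)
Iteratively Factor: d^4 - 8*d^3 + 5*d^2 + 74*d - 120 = (d - 2)*(d^3 - 6*d^2 - 7*d + 60) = (d - 5)*(d - 2)*(d^2 - d - 12) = (d - 5)*(d - 2)*(d + 3)*(d - 4)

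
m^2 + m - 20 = (m - 4)*(m + 5)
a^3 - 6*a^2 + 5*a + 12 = (a - 4)*(a - 3)*(a + 1)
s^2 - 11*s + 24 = (s - 8)*(s - 3)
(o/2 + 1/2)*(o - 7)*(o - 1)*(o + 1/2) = o^4/2 - 13*o^3/4 - 9*o^2/4 + 13*o/4 + 7/4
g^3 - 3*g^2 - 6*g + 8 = (g - 4)*(g - 1)*(g + 2)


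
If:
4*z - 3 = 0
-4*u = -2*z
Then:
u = 3/8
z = 3/4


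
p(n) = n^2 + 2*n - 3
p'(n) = 2*n + 2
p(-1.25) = -3.94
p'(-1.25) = -0.50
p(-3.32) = 1.38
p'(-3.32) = -4.64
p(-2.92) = -0.31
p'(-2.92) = -3.84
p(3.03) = 12.24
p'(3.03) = 8.06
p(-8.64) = 54.37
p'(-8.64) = -15.28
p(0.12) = -2.75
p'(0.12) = 2.24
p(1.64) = 2.97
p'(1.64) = 5.28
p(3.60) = 17.16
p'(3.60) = 9.20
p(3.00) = 12.00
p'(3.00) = 8.00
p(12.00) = 165.00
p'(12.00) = 26.00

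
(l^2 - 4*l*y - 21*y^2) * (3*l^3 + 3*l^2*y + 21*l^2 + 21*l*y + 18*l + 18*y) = 3*l^5 - 9*l^4*y + 21*l^4 - 75*l^3*y^2 - 63*l^3*y + 18*l^3 - 63*l^2*y^3 - 525*l^2*y^2 - 54*l^2*y - 441*l*y^3 - 450*l*y^2 - 378*y^3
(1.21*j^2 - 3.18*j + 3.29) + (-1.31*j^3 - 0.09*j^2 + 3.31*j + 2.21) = -1.31*j^3 + 1.12*j^2 + 0.13*j + 5.5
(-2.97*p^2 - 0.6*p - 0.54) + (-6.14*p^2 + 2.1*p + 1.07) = -9.11*p^2 + 1.5*p + 0.53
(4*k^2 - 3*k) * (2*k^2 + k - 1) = 8*k^4 - 2*k^3 - 7*k^2 + 3*k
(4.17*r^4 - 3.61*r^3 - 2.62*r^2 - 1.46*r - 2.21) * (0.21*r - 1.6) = 0.8757*r^5 - 7.4301*r^4 + 5.2258*r^3 + 3.8854*r^2 + 1.8719*r + 3.536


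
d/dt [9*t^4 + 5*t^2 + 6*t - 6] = 36*t^3 + 10*t + 6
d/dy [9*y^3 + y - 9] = 27*y^2 + 1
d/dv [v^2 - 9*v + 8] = 2*v - 9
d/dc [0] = 0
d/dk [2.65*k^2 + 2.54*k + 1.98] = 5.3*k + 2.54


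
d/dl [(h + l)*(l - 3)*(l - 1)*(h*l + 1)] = h*(h + l)*(l - 3)*(l - 1) + (h + l)*(l - 3)*(h*l + 1) + (h + l)*(l - 1)*(h*l + 1) + (l - 3)*(l - 1)*(h*l + 1)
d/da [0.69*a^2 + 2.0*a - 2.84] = 1.38*a + 2.0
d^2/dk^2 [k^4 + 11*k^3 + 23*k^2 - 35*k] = 12*k^2 + 66*k + 46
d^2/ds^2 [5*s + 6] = 0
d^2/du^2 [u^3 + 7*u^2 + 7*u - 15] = 6*u + 14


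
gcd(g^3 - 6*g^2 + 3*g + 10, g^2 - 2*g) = g - 2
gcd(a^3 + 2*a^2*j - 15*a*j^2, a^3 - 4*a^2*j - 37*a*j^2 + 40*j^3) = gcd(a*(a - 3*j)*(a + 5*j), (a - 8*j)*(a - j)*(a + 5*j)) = a + 5*j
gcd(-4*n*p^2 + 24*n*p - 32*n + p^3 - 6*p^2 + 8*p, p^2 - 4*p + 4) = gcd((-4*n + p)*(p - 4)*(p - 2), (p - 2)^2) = p - 2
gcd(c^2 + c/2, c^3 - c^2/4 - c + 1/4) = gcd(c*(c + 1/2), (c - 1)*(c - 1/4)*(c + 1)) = 1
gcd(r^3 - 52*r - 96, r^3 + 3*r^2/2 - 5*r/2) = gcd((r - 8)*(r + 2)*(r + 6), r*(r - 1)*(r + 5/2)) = 1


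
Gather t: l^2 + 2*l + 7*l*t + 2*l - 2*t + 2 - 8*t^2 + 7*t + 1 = l^2 + 4*l - 8*t^2 + t*(7*l + 5) + 3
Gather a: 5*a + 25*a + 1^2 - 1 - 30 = 30*a - 30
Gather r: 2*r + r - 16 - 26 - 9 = 3*r - 51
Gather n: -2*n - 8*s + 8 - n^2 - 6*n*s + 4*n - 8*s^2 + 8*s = -n^2 + n*(2 - 6*s) - 8*s^2 + 8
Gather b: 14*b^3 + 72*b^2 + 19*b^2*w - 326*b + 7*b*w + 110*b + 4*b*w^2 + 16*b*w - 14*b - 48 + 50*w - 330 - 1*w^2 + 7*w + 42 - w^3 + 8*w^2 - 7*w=14*b^3 + b^2*(19*w + 72) + b*(4*w^2 + 23*w - 230) - w^3 + 7*w^2 + 50*w - 336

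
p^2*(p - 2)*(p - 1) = p^4 - 3*p^3 + 2*p^2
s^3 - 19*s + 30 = (s - 3)*(s - 2)*(s + 5)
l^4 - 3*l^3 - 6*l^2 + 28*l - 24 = (l - 2)^3*(l + 3)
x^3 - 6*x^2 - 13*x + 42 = (x - 7)*(x - 2)*(x + 3)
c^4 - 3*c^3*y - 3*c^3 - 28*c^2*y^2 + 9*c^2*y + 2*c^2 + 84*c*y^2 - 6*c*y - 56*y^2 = (c - 2)*(c - 1)*(c - 7*y)*(c + 4*y)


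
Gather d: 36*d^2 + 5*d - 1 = 36*d^2 + 5*d - 1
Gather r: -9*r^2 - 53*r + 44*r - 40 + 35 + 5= -9*r^2 - 9*r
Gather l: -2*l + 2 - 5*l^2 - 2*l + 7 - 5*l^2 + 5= -10*l^2 - 4*l + 14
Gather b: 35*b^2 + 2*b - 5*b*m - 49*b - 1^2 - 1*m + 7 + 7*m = 35*b^2 + b*(-5*m - 47) + 6*m + 6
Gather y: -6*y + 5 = 5 - 6*y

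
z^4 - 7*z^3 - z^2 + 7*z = z*(z - 7)*(z - 1)*(z + 1)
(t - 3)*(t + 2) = t^2 - t - 6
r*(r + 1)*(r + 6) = r^3 + 7*r^2 + 6*r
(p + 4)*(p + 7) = p^2 + 11*p + 28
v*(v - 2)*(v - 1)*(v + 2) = v^4 - v^3 - 4*v^2 + 4*v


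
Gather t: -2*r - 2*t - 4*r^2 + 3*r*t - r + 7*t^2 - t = -4*r^2 - 3*r + 7*t^2 + t*(3*r - 3)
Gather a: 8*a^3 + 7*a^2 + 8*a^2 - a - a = 8*a^3 + 15*a^2 - 2*a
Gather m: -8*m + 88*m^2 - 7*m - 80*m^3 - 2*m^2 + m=-80*m^3 + 86*m^2 - 14*m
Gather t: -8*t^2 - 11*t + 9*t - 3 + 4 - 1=-8*t^2 - 2*t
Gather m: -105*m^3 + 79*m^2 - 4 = -105*m^3 + 79*m^2 - 4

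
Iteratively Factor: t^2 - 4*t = (t)*(t - 4)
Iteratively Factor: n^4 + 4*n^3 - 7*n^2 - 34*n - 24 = (n + 4)*(n^3 - 7*n - 6) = (n + 2)*(n + 4)*(n^2 - 2*n - 3) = (n + 1)*(n + 2)*(n + 4)*(n - 3)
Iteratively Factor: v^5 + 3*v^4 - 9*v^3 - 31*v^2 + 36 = (v - 1)*(v^4 + 4*v^3 - 5*v^2 - 36*v - 36) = (v - 3)*(v - 1)*(v^3 + 7*v^2 + 16*v + 12) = (v - 3)*(v - 1)*(v + 2)*(v^2 + 5*v + 6) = (v - 3)*(v - 1)*(v + 2)^2*(v + 3)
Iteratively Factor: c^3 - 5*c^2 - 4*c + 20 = (c - 2)*(c^2 - 3*c - 10) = (c - 5)*(c - 2)*(c + 2)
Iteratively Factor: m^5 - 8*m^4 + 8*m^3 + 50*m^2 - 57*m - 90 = (m + 1)*(m^4 - 9*m^3 + 17*m^2 + 33*m - 90) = (m - 3)*(m + 1)*(m^3 - 6*m^2 - m + 30) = (m - 5)*(m - 3)*(m + 1)*(m^2 - m - 6) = (m - 5)*(m - 3)*(m + 1)*(m + 2)*(m - 3)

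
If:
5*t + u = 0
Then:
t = -u/5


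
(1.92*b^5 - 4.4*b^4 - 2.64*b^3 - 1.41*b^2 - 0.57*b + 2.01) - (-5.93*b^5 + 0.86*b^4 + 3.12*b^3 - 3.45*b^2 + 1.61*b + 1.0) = 7.85*b^5 - 5.26*b^4 - 5.76*b^3 + 2.04*b^2 - 2.18*b + 1.01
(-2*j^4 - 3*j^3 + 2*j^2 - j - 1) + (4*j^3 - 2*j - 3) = -2*j^4 + j^3 + 2*j^2 - 3*j - 4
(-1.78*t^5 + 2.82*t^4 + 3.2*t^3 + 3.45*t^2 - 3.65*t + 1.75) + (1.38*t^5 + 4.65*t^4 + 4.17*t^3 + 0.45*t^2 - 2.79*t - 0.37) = -0.4*t^5 + 7.47*t^4 + 7.37*t^3 + 3.9*t^2 - 6.44*t + 1.38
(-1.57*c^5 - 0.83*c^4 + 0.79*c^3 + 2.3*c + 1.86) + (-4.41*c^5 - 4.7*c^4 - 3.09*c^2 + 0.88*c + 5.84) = -5.98*c^5 - 5.53*c^4 + 0.79*c^3 - 3.09*c^2 + 3.18*c + 7.7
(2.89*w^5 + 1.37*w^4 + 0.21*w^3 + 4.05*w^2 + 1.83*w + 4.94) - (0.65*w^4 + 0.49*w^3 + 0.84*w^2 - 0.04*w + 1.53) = 2.89*w^5 + 0.72*w^4 - 0.28*w^3 + 3.21*w^2 + 1.87*w + 3.41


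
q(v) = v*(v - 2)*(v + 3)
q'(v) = v*(v - 2) + v*(v + 3) + (v - 2)*(v + 3) = 3*v^2 + 2*v - 6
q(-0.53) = 3.31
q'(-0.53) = -6.22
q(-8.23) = -440.33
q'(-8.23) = 180.74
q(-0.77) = 4.76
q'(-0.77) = -5.76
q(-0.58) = 3.62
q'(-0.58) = -6.15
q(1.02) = -4.02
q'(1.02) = -0.84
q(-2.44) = 6.07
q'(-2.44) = 6.98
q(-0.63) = 3.93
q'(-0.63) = -6.07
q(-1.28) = 7.22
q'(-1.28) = -3.64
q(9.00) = 756.00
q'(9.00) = 255.00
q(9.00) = 756.00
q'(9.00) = 255.00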